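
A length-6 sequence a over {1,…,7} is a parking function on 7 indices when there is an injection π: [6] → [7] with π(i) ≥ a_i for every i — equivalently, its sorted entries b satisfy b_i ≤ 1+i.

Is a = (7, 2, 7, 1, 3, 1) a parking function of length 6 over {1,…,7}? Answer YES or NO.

Order a: b = (1, 1, 2, 3, 7, 7).
  b_1=1 ≤ 2
  b_2=1 ≤ 3
  b_3=2 ≤ 4
  b_4=3 ≤ 5
  b_5=7 > 6
  fails at i=5 ⇒ NO

NO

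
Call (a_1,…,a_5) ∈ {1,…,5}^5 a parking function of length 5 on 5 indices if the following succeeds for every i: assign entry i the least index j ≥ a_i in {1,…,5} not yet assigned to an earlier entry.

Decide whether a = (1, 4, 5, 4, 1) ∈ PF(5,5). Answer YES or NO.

Order a: b = (1, 1, 4, 4, 5).
  b_1=1 ≤ 1
  b_2=1 ≤ 2
  b_3=4 > 3
  fails at i=3 ⇒ NO

NO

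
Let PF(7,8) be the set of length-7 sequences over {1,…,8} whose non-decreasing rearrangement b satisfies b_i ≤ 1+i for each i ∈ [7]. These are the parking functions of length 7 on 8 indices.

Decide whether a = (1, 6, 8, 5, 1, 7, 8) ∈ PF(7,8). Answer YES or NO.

Sorted: b = (1, 1, 5, 6, 7, 8, 8).
  b_1=1 ≤ 2
  b_2=1 ≤ 3
  b_3=5 > 4
  fails at i=3 ⇒ NO

NO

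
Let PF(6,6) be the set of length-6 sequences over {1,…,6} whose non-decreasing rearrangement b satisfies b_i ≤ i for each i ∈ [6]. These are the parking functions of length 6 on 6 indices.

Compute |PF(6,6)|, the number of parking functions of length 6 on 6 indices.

16807

#PF = (7−6)·7^(6−1) = 1 · 16807 = 16807 (Pollak)
E.g. (1,3,1,3,2,2) → sorted (1,1,2,2,3,3): b_i ≤ i ∀i, a PF.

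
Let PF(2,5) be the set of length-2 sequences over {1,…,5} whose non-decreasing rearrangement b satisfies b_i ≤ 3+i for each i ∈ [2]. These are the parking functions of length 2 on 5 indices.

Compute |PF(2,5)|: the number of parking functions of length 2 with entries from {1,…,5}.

#PF = (5−2+1)·(5+1)^(2−1) = 4·6 = 24
E.g. (1,4) → sorted (1,4): b_i ≤ 3+i ∀i, a PF.

24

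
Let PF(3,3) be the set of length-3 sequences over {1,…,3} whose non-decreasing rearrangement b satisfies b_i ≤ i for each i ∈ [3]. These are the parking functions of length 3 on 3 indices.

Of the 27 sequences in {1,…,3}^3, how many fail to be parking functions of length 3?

11

Count = (3−3+1)·(3+1)^(3−1) = 1×16 = 16
Example (2,3,3) → sorted (2,3,3): b_1=2>1, not a PF.
So 27 − 16 = 11 fail.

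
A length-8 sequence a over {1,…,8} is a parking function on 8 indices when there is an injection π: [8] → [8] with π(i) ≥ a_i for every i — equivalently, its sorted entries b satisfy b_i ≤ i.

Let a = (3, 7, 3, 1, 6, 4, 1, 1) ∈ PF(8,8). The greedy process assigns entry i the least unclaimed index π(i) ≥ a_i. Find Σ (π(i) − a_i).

10

Σπ(i) = 1+…+8 = 36; Σa = 3+7+3+1+6+4+1+1 = 26; disp = 36−26 = 10.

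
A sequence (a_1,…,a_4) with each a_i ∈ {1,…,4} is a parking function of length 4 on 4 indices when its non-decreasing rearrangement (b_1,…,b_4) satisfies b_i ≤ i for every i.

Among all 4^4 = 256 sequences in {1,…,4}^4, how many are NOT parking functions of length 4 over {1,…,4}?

#PF = (4−4+1)·(4+1)^(4−1) = 1 · 125 = 125 [KW]
Check (4,2,3,3) → sorted (2,3,3,4): b_1=2>1, not a PF.
4^4 − 125 = 256 − 125 = 131

131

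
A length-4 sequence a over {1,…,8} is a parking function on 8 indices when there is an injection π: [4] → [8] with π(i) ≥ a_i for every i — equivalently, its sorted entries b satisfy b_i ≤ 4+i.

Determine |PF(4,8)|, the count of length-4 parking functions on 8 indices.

3645

|PF(4,8)| = 5·9^3 = 5·729 = 3645
One tuple (5,4,5,7) → sorted (4,5,5,7): b_i ≤ 4+i ∀i, a PF.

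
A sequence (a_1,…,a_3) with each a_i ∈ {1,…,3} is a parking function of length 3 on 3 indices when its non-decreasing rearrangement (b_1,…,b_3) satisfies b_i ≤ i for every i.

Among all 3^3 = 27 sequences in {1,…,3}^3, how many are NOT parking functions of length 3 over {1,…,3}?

#PF = (4−3)·4^(3−1) = 1·16 = 16 (Konheim–Weiss)
One tuple (2,2,3) → sorted (2,2,3): b_1=2>1, not a PF.
3^3 − 16 = 27 − 16 = 11

11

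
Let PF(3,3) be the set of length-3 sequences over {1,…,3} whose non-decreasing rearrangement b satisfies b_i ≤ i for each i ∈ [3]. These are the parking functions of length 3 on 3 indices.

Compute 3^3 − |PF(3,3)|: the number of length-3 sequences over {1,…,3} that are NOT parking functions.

|PF| = 1·4^2 = 1·16 = 16 (Konheim–Weiss)
One tuple (3,3,3) → sorted (3,3,3): b_1=3>1, not a PF.
3^3 − 16 = 27 − 16 = 11

11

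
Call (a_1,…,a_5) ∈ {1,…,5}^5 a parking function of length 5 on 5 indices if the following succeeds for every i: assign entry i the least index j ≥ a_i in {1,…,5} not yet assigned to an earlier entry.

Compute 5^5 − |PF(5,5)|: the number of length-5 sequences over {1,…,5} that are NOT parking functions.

|PF(5,5)| = (5−5+1)·(5+1)^(5−1) = 1·1296 = 1296 (Konheim–Weiss)
One tuple (5,5,1,3,3) → sorted (1,3,3,5,5): b_2=3>2, not a PF.
5^5 − 1296 = 3125 − 1296 = 1829

1829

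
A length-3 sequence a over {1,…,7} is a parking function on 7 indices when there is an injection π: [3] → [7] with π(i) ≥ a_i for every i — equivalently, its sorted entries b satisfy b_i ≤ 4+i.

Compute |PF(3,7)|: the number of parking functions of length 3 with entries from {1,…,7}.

320

|PF(3,7)| = (7+1−3)·(7+1)^{3−1} = 5×64 = 320
One tuple (7,6,2) → sorted (2,6,7): b_i ≤ 4+i ∀i, a PF.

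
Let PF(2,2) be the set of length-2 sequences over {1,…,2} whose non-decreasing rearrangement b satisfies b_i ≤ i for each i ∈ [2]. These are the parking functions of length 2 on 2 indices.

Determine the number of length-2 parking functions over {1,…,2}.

|PF| = (3−2)·3^(2−1) = 1×3 = 3 [KW]
Check (2,1) → sorted (1,2): b_i ≤ i ∀i, a PF.

3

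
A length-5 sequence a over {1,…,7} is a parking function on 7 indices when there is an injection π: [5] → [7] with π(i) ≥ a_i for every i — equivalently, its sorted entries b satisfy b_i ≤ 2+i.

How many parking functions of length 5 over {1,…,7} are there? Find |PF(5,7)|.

|PF| = 3·8^4 = 3 · 4096 = 12288 (Konheim–Weiss)
E.g. (7,2,4,2,6) → sorted (2,2,4,6,7): b_i ≤ 2+i ∀i, a PF.

12288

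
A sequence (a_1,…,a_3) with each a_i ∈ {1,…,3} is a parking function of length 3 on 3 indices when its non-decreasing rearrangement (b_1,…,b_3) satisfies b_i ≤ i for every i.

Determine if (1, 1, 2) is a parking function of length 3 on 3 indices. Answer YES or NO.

Order a: b = (1, 1, 2).
  b_1=1 ≤ 1
  b_2=1 ≤ 2
  b_3=2 ≤ 3
All bounds hold ⇒ YES

YES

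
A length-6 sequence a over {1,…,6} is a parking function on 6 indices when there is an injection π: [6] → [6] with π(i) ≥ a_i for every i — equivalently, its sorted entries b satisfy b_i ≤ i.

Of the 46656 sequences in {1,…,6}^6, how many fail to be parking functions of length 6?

#PF = (6+1−6)·(6+1)^{6−1} = 1×16807 = 16807
E.g. (6,6,2,6,6,2) → sorted (2,2,6,6,6,6): b_1=2>1, not a PF.
6^6 − 16807 = 46656 − 16807 = 29849

29849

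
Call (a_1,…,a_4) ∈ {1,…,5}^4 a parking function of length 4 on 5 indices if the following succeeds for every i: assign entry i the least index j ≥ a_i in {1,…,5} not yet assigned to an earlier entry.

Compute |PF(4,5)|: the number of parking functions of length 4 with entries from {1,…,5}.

Count = (5−4+1)·(5+1)^(4−1) = 2×216 = 432 (Konheim–Weiss)
Example (2,5,2,3) → sorted (2,2,3,5): b_i ≤ 1+i ∀i, a PF.

432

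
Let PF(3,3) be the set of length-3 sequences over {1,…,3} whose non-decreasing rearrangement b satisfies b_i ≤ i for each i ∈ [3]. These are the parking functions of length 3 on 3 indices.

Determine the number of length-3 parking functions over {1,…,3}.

#PF = (3+1−3)·(3+1)^{3−1} = 1×16 = 16 [KW]
Check (2,1,2) → sorted (1,2,2): b_i ≤ i ∀i, a PF.

16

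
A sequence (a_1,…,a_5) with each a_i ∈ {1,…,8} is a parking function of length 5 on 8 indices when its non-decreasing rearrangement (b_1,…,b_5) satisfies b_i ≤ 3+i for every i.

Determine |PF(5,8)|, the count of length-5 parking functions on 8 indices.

|PF| = (8+1−5)·(8+1)^{5−1} = 4 · 6561 = 26244 [KW]
Example (7,3,7,6,4) → sorted (3,4,6,7,7): b_i ≤ 3+i ∀i, a PF.

26244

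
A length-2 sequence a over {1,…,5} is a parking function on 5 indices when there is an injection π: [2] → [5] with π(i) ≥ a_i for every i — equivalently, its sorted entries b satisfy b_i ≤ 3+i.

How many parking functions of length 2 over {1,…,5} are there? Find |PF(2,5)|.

24

|PF| = (5−2+1)·(5+1)^(2−1) = 4·6 = 24 [KW]
Example (2,4) → sorted (2,4): b_i ≤ 3+i ∀i, a PF.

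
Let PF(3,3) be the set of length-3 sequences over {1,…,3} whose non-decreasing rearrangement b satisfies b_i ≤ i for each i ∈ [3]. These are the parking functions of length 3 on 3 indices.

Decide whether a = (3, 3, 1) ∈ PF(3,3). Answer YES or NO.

NO

Sorted: b = (1, 3, 3).
  b_1=1 ≤ 1
  b_2=3 > 2
  fails at i=2 ⇒ NO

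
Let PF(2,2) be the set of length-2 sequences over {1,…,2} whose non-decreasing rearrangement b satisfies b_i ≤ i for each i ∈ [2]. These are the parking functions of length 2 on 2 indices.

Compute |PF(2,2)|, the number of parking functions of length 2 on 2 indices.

Count = 1·3^1 = 1×3 = 3 [KW]
E.g. (1,2) → sorted (1,2): b_i ≤ i ∀i, a PF.

3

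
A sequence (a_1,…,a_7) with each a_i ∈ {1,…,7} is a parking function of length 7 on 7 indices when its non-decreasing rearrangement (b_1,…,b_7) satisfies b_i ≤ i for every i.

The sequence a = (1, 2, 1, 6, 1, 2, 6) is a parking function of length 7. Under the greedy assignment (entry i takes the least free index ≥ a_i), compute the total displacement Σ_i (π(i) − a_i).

Σπ(i) = 1+…+7 = 28; Σa = 1+2+1+6+1+2+6 = 19; disp = 28−19 = 9.

9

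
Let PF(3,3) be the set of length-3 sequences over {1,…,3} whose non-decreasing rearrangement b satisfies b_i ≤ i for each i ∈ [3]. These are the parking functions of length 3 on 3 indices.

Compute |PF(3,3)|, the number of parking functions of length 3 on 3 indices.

Count = 1·4^2 = 1·16 = 16
Example (1,2,2) → sorted (1,2,2): b_i ≤ i ∀i, a PF.

16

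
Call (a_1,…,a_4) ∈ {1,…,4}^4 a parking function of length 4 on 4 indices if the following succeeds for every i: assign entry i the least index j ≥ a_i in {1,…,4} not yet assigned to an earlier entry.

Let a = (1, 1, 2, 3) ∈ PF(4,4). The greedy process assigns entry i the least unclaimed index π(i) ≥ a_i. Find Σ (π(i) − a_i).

Σπ = 4·5/2 = 10 (π permutes [4]); Σa = 1+1+2+3 = 7; disp = 10−7 = 3.

3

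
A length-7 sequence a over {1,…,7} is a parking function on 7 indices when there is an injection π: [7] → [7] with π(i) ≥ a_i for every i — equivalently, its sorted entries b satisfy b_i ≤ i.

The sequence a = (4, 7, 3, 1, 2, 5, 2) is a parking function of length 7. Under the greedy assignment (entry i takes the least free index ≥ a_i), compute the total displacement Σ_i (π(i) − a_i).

4

Σπ = 7·8/2 = 28 (π permutes [7]); Σa = 4+7+3+1+2+5+2 = 24; disp = 28−24 = 4.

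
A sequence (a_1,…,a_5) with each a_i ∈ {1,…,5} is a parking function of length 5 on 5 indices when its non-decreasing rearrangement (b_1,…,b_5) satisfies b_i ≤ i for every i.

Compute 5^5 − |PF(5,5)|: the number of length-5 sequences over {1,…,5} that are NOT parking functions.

Count = (5−5+1)·(5+1)^(5−1) = 1·1296 = 1296 (Pollak)
Check (3,3,4,5,5) → sorted (3,3,4,5,5): b_1=3>1, not a PF.
Total 3125; non-PF = 3125−1296 = 1829

1829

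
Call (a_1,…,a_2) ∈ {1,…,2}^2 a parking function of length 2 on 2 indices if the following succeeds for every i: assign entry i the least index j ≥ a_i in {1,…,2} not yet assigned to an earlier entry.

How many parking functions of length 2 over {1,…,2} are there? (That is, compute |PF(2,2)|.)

3

#PF = (2−2+1)·(2+1)^(2−1) = 1·3 = 3
E.g. (2,1) → sorted (1,2): b_i ≤ i ∀i, a PF.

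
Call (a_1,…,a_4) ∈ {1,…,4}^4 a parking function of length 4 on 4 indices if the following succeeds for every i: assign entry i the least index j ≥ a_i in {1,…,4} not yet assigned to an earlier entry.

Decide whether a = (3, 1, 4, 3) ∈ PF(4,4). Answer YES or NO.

Order a: b = (1, 3, 3, 4).
  b_1=1 ≤ 1
  b_2=3 > 2
  fails at i=2 ⇒ NO

NO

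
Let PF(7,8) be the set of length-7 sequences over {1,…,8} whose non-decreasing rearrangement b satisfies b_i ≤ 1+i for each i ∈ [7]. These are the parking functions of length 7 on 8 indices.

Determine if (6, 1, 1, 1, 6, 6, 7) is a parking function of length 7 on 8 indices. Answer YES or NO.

NO

Sorted: b = (1, 1, 1, 6, 6, 6, 7).
  b_1=1 ≤ 2
  b_2=1 ≤ 3
  b_3=1 ≤ 4
  b_4=6 > 5
  fails at i=4 ⇒ NO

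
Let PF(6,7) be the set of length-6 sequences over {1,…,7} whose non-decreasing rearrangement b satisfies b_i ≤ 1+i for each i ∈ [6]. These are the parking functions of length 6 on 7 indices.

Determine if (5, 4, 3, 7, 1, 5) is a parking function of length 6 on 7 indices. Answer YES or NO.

YES

Rearranged: b = (1, 3, 4, 5, 5, 7).
  b_1=1 ≤ 2
  b_2=3 ≤ 3
  b_3=4 ≤ 4
  b_4=5 ≤ 5
  b_5=5 ≤ 6
  b_6=7 ≤ 7
All bounds hold ⇒ YES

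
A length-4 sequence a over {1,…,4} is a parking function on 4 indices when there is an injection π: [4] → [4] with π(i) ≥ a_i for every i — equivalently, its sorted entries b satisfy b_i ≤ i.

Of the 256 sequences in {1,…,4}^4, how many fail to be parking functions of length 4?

|PF(4,4)| = (4−4+1)·(4+1)^(4−1) = 1·125 = 125
E.g. (4,1,3,3) → sorted (1,3,3,4): b_2=3>2, not a PF.
So 256 − 125 = 131 fail.

131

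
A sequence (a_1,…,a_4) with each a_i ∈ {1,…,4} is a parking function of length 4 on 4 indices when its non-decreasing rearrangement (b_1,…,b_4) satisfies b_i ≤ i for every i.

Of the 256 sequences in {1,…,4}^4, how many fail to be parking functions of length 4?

|PF| = (5−4)·5^(4−1) = 1 · 125 = 125 [KW]
Check (4,4,2,3) → sorted (2,3,4,4): b_1=2>1, not a PF.
So 256 − 125 = 131 fail.

131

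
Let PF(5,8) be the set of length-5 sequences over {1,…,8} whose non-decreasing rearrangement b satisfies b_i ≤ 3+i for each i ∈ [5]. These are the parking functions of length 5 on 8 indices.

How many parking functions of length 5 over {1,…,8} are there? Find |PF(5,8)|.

Count = (9−5)·9^(5−1) = 4×6561 = 26244
E.g. (1,1,4,3,6) → sorted (1,1,3,4,6): b_i ≤ 3+i ∀i, a PF.

26244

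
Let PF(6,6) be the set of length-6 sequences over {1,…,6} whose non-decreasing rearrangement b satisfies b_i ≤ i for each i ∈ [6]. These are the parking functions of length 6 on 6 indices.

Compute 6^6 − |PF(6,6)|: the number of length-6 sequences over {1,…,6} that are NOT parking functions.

|PF(6,6)| = (6−6+1)·(6+1)^(6−1) = 1×16807 = 16807 [KW]
One tuple (3,6,3,6,5,3) → sorted (3,3,3,5,6,6): b_1=3>1, not a PF.
6^6 − 16807 = 46656 − 16807 = 29849

29849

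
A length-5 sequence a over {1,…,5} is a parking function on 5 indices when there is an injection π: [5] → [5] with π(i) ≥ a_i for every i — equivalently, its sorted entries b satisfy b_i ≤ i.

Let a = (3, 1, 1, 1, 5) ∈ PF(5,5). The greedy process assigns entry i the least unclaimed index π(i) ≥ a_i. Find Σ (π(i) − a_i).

Σπ = 15 ({1..5} each once); Σa = 3+1+1+1+5 = 11; disp = 15−11 = 4.

4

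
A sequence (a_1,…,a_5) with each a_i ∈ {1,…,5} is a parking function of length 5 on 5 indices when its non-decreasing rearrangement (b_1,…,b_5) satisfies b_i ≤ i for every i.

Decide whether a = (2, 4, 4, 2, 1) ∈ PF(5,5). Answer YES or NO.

Order a: b = (1, 2, 2, 4, 4).
  b_1=1 ≤ 1
  b_2=2 ≤ 2
  b_3=2 ≤ 3
  b_4=4 ≤ 4
  b_5=4 ≤ 5
All bounds hold ⇒ YES

YES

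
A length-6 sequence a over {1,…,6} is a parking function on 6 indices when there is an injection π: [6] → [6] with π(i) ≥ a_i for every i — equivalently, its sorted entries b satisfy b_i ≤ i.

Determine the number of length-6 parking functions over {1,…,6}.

#PF = 1·7^5 = 1 · 16807 = 16807
E.g. (5,2,4,2,2,1) → sorted (1,2,2,2,4,5): b_i ≤ i ∀i, a PF.

16807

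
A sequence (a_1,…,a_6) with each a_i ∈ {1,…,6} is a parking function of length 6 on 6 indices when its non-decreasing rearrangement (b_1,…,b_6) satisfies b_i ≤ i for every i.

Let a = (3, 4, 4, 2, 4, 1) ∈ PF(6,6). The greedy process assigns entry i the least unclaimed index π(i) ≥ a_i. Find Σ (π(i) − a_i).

3

Σπ = 21 ({1..6} each once); Σa = 3+4+4+2+4+1 = 18; disp = 21−18 = 3.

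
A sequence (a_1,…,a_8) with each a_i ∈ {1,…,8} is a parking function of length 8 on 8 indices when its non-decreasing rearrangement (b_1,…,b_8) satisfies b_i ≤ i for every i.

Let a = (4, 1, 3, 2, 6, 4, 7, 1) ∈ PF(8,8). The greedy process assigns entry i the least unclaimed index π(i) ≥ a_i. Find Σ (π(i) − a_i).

8

Σπ = 8·9/2 = 36 (π permutes [8]); Σa = 4+1+3+2+6+4+7+1 = 28; disp = 36−28 = 8.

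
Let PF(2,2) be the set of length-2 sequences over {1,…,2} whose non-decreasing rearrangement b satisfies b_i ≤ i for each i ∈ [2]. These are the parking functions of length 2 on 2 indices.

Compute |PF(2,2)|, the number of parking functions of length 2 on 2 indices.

#PF = (2−2+1)·(2+1)^(2−1) = 1×3 = 3
E.g. (2,1) → sorted (1,2): b_i ≤ i ∀i, a PF.

3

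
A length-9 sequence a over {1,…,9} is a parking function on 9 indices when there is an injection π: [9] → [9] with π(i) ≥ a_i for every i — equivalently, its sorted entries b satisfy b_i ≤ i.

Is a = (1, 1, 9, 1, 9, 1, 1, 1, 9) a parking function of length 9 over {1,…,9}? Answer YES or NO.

NO

Sorted: b = (1, 1, 1, 1, 1, 1, 9, 9, 9).
  b_1=1 ≤ 1
  b_2=1 ≤ 2
  b_3=1 ≤ 3
  b_4=1 ≤ 4
  b_5=1 ≤ 5
  b_6=1 ≤ 6
  b_7=9 > 7
  fails at i=7 ⇒ NO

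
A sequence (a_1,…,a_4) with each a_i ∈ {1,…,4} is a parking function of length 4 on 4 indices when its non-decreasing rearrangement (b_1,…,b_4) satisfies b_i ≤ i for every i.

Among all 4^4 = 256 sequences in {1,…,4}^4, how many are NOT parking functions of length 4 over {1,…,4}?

|PF(4,4)| = (4+1−4)·(4+1)^{4−1} = 1·125 = 125
Example (1,3,4,4) → sorted (1,3,4,4): b_2=3>2, not a PF.
So 256 − 125 = 131 fail.

131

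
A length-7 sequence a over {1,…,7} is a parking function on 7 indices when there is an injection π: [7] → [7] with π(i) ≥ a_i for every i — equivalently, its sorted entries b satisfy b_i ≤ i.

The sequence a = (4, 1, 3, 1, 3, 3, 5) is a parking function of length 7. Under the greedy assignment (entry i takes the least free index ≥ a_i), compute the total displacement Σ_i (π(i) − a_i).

8

Σπ = 28 ({1..7} each once); Σa = 4+1+3+1+3+3+5 = 20; disp = 28−20 = 8.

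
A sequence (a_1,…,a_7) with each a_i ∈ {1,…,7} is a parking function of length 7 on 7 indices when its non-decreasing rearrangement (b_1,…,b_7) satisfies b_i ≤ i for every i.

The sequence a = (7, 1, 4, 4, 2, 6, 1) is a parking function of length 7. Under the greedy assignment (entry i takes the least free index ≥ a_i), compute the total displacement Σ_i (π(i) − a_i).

3

Σπ = 28 ({1..7} each once); Σa = 7+1+4+4+2+6+1 = 25; disp = 28−25 = 3.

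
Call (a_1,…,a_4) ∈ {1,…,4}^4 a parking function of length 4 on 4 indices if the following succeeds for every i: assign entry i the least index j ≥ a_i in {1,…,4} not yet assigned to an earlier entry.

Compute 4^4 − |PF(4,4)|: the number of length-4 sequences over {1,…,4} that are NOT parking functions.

|PF| = 1·5^3 = 1×125 = 125 (Konheim–Weiss)
Example (4,4,2,3) → sorted (2,3,4,4): b_1=2>1, not a PF.
4^4 − 125 = 256 − 125 = 131

131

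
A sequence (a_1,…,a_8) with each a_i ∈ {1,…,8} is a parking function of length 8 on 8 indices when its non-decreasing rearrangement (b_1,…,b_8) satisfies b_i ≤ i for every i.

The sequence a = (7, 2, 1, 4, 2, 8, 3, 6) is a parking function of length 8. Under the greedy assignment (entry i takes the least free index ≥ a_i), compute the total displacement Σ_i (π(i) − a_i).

3

Σπ = 8·9/2 = 36 (π permutes [8]); Σa = 7+2+1+4+2+8+3+6 = 33; disp = 36−33 = 3.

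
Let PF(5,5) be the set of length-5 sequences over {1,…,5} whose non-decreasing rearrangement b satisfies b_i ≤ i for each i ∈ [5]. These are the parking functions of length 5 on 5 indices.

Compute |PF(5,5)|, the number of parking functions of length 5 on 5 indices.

1296

Count = (5+1−5)·(5+1)^{5−1} = 1·1296 = 1296
Check (1,2,3,2,3) → sorted (1,2,2,3,3): b_i ≤ i ∀i, a PF.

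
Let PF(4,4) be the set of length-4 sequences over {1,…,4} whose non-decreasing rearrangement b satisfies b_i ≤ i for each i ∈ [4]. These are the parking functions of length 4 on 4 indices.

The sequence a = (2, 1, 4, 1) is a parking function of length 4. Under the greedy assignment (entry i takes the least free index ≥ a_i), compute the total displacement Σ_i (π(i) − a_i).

Σπ = 4·5/2 = 10 (π permutes [4]); Σa = 2+1+4+1 = 8; disp = 10−8 = 2.

2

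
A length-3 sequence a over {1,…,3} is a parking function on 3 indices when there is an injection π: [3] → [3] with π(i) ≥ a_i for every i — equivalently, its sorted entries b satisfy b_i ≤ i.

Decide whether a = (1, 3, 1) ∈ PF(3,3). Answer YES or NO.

Order a: b = (1, 1, 3).
  b_1=1 ≤ 1
  b_2=1 ≤ 2
  b_3=3 ≤ 3
All bounds hold ⇒ YES

YES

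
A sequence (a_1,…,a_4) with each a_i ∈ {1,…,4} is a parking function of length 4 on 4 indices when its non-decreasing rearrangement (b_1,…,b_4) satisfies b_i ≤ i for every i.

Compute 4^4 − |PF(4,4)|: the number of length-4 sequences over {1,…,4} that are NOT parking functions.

131

Count = (4+1−4)·(4+1)^{4−1} = 1 · 125 = 125 [KW]
Check (3,1,4,4) → sorted (1,3,4,4): b_2=3>2, not a PF.
So 256 − 125 = 131 fail.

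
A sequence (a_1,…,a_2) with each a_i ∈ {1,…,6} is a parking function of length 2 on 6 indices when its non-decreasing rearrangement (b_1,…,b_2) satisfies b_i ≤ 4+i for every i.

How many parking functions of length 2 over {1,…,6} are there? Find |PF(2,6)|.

Count = (6+1−2)·(6+1)^{2−1} = 5 · 7 = 35 (Konheim–Weiss)
Check (2,2) → sorted (2,2): b_i ≤ 4+i ∀i, a PF.

35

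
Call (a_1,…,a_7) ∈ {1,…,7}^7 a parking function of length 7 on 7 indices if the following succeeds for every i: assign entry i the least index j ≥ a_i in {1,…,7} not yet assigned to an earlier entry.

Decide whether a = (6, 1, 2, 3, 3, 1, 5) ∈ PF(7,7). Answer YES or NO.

Rearranged: b = (1, 1, 2, 3, 3, 5, 6).
  b_1=1 ≤ 1
  b_2=1 ≤ 2
  b_3=2 ≤ 3
  b_4=3 ≤ 4
  b_5=3 ≤ 5
  b_6=5 ≤ 6
  b_7=6 ≤ 7
All bounds hold ⇒ YES

YES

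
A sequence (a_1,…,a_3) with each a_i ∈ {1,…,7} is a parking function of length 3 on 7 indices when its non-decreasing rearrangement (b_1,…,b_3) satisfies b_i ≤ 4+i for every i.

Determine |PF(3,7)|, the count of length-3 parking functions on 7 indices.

320

#PF = (7−3+1)·(7+1)^(3−1) = 5×64 = 320 (Konheim–Weiss)
Check (1,2,4) → sorted (1,2,4): b_i ≤ 4+i ∀i, a PF.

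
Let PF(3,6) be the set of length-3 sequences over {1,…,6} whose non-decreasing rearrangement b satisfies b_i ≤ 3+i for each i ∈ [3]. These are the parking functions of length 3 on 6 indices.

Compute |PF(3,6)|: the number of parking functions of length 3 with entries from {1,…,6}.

Count = (6+1−3)·(6+1)^{3−1} = 4×49 = 196 (Pollak)
Example (2,6,2) → sorted (2,2,6): b_i ≤ 3+i ∀i, a PF.

196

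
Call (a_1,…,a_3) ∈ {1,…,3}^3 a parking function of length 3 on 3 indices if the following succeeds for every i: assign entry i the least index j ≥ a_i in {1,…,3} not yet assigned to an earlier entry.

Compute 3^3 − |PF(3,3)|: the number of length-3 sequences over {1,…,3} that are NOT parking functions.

|PF| = 1·4^2 = 1 · 16 = 16
E.g. (3,3,2) → sorted (2,3,3): b_1=2>1, not a PF.
So 27 − 16 = 11 fail.

11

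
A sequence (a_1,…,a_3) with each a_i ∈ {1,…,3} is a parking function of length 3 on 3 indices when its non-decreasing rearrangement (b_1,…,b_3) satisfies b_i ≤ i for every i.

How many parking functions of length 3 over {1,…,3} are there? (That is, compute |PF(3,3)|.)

|PF(3,3)| = (3−3+1)·(3+1)^(3−1) = 1·16 = 16 [KW]
Check (1,2,2) → sorted (1,2,2): b_i ≤ i ∀i, a PF.

16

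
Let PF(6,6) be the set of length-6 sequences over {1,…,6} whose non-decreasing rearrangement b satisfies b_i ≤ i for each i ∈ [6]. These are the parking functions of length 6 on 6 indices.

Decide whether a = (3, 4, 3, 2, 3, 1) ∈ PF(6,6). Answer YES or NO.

Order a: b = (1, 2, 3, 3, 3, 4).
  b_1=1 ≤ 1
  b_2=2 ≤ 2
  b_3=3 ≤ 3
  b_4=3 ≤ 4
  b_5=3 ≤ 5
  b_6=4 ≤ 6
All bounds hold ⇒ YES

YES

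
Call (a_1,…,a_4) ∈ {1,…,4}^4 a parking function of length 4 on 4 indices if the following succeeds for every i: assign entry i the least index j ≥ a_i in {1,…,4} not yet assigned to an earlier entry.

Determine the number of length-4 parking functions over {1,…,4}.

#PF = 1·5^3 = 1×125 = 125 (Konheim–Weiss)
E.g. (2,1,3,2) → sorted (1,2,2,3): b_i ≤ i ∀i, a PF.

125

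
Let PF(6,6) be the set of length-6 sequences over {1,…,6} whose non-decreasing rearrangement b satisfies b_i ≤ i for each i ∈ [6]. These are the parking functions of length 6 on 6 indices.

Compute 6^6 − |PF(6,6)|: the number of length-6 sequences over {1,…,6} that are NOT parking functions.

29849

Count = (7−6)·7^(6−1) = 1·16807 = 16807 (Pollak)
One tuple (4,5,6,4,3,3) → sorted (3,3,4,4,5,6): b_1=3>1, not a PF.
Total 46656; non-PF = 46656−16807 = 29849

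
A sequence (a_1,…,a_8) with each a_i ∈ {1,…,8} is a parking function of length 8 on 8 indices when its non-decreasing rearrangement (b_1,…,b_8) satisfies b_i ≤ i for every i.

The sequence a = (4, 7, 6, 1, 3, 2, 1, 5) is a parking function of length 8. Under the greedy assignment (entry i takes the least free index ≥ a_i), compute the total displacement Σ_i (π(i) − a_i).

Σπ = 36 ({1..8} each once); Σa = 4+7+6+1+3+2+1+5 = 29; disp = 36−29 = 7.

7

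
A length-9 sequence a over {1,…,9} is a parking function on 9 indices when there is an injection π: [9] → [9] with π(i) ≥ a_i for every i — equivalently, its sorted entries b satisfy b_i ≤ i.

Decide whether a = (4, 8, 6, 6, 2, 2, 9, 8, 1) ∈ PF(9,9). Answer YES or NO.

NO

Order a: b = (1, 2, 2, 4, 6, 6, 8, 8, 9).
  b_1=1 ≤ 1
  b_2=2 ≤ 2
  b_3=2 ≤ 3
  b_4=4 ≤ 4
  b_5=6 > 5
  fails at i=5 ⇒ NO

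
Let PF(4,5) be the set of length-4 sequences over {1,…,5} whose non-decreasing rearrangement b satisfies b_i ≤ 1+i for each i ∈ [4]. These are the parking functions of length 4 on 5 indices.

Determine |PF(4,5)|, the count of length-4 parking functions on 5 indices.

#PF = (6−4)·6^(4−1) = 2 · 216 = 432
E.g. (4,1,3,2) → sorted (1,2,3,4): b_i ≤ 1+i ∀i, a PF.

432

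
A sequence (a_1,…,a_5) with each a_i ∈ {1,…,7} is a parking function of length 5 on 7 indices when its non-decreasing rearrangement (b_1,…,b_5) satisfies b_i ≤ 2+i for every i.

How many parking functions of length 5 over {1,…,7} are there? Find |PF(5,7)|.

#PF = (7−5+1)·(7+1)^(5−1) = 3 · 4096 = 12288
Check (3,4,2,6,6) → sorted (2,3,4,6,6): b_i ≤ 2+i ∀i, a PF.

12288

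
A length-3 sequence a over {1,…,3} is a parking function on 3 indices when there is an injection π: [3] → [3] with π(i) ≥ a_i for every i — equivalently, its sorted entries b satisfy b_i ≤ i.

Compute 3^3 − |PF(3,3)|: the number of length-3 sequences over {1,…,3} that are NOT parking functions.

Count = (3−3+1)·(3+1)^(3−1) = 1 · 16 = 16 (Konheim–Weiss)
Check (3,3,3) → sorted (3,3,3): b_1=3>1, not a PF.
Total 27; non-PF = 27−16 = 11

11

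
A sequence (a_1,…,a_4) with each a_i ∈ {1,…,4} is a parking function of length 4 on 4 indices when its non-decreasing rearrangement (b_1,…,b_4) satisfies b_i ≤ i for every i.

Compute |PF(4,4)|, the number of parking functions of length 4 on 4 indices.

125

|PF| = (4−4+1)·(4+1)^(4−1) = 1 · 125 = 125 (Konheim–Weiss)
Check (3,1,3,1) → sorted (1,1,3,3): b_i ≤ i ∀i, a PF.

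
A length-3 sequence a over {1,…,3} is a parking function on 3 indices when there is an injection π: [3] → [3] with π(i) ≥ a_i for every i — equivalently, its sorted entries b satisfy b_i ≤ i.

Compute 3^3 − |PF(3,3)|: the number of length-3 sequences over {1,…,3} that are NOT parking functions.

|PF(3,3)| = (3−3+1)·(3+1)^(3−1) = 1×16 = 16 (Konheim–Weiss)
One tuple (3,3,3) → sorted (3,3,3): b_1=3>1, not a PF.
So 27 − 16 = 11 fail.

11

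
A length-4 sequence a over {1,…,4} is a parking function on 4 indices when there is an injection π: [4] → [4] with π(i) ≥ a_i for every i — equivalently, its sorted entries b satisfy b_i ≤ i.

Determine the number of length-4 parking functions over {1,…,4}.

125

Count = 1·5^3 = 1×125 = 125 (Konheim–Weiss)
Example (3,1,2,4) → sorted (1,2,3,4): b_i ≤ i ∀i, a PF.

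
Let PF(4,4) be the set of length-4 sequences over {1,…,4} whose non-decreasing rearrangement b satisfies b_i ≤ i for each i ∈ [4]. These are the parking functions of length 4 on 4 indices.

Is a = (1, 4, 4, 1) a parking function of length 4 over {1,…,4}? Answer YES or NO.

NO

Rearranged: b = (1, 1, 4, 4).
  b_1=1 ≤ 1
  b_2=1 ≤ 2
  b_3=4 > 3
  fails at i=3 ⇒ NO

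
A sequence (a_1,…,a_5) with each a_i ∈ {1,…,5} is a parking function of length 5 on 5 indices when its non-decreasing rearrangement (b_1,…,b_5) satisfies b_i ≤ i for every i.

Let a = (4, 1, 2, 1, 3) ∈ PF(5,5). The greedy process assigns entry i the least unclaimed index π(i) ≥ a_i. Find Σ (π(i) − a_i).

4

Σπ(i) = 1+…+5 = 15; Σa = 4+1+2+1+3 = 11; disp = 15−11 = 4.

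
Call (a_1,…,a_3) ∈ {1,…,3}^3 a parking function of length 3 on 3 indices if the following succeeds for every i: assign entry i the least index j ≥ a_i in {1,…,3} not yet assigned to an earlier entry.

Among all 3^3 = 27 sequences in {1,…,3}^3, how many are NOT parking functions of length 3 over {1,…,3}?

11

Count = 1·4^2 = 1·16 = 16 (Pollak)
Example (2,3,3) → sorted (2,3,3): b_1=2>1, not a PF.
Total 27; non-PF = 27−16 = 11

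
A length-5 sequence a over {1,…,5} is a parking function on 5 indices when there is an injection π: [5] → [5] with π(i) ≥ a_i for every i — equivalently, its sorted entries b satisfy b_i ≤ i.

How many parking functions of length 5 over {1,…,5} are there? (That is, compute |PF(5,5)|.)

1296

|PF(5,5)| = 1·6^4 = 1·1296 = 1296 (Pollak)
Example (1,1,4,1,1) → sorted (1,1,1,1,4): b_i ≤ i ∀i, a PF.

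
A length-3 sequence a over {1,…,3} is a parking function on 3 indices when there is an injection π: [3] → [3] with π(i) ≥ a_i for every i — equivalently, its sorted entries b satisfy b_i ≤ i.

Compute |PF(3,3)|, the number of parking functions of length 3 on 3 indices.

16

|PF(3,3)| = 1·4^2 = 1·16 = 16 (Konheim–Weiss)
One tuple (1,2,2) → sorted (1,2,2): b_i ≤ i ∀i, a PF.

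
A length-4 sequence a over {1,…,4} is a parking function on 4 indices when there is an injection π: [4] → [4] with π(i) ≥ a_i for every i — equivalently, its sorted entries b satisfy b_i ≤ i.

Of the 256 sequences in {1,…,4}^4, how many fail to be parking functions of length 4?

Count = (4−4+1)·(4+1)^(4−1) = 1 · 125 = 125
One tuple (4,4,4,3) → sorted (3,4,4,4): b_1=3>1, not a PF.
4^4 − 125 = 256 − 125 = 131

131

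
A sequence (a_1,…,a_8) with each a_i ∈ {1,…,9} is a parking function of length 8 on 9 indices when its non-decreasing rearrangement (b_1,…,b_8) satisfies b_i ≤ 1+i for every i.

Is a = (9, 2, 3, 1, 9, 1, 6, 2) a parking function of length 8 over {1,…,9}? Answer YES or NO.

NO

Order a: b = (1, 1, 2, 2, 3, 6, 9, 9).
  b_1=1 ≤ 2
  b_2=1 ≤ 3
  b_3=2 ≤ 4
  b_4=2 ≤ 5
  b_5=3 ≤ 6
  b_6=6 ≤ 7
  b_7=9 > 8
  fails at i=7 ⇒ NO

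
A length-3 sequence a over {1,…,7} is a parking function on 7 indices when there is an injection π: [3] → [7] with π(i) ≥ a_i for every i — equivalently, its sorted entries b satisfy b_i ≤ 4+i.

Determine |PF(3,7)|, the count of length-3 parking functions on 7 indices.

|PF(3,7)| = (7+1−3)·(7+1)^{3−1} = 5 · 64 = 320 (Konheim–Weiss)
One tuple (7,3,2) → sorted (2,3,7): b_i ≤ 4+i ∀i, a PF.

320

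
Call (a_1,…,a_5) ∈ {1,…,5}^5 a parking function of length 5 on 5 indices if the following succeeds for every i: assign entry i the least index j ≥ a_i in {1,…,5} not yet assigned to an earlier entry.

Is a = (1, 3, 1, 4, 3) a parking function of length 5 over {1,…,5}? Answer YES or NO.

YES

Order a: b = (1, 1, 3, 3, 4).
  b_1=1 ≤ 1
  b_2=1 ≤ 2
  b_3=3 ≤ 3
  b_4=3 ≤ 4
  b_5=4 ≤ 5
All bounds hold ⇒ YES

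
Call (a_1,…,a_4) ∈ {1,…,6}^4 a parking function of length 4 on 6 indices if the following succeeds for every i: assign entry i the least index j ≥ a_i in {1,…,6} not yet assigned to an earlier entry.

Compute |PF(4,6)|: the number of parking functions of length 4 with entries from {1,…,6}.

#PF = (6−4+1)·(6+1)^(4−1) = 3 · 343 = 1029 (Konheim–Weiss)
Check (1,4,6,1) → sorted (1,1,4,6): b_i ≤ 2+i ∀i, a PF.

1029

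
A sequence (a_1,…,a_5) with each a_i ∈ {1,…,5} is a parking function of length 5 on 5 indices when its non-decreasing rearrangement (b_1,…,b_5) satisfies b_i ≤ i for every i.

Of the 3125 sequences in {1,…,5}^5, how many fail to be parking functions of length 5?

Count = (5+1−5)·(5+1)^{5−1} = 1·1296 = 1296 (Konheim–Weiss)
Example (4,5,4,3,5) → sorted (3,4,4,5,5): b_1=3>1, not a PF.
5^5 − 1296 = 3125 − 1296 = 1829

1829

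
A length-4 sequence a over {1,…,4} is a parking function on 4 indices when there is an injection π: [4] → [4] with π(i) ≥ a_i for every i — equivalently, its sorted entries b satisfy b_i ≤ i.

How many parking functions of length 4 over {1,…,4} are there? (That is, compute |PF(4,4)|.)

#PF = (5−4)·5^(4−1) = 1×125 = 125 (Pollak)
One tuple (3,1,2,1) → sorted (1,1,2,3): b_i ≤ i ∀i, a PF.

125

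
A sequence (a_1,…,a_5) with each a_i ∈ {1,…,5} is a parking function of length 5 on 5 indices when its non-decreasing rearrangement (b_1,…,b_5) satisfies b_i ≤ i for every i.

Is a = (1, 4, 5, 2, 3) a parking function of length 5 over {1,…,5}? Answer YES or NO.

Sorted: b = (1, 2, 3, 4, 5).
  b_1=1 ≤ 1
  b_2=2 ≤ 2
  b_3=3 ≤ 3
  b_4=4 ≤ 4
  b_5=5 ≤ 5
All bounds hold ⇒ YES

YES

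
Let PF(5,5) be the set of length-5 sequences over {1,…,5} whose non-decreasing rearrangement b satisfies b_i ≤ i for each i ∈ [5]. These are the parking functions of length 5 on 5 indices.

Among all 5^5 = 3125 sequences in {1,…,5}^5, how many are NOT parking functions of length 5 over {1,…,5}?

Count = (5−5+1)·(5+1)^(5−1) = 1×1296 = 1296 (Pollak)
One tuple (4,5,3,4,4) → sorted (3,4,4,4,5): b_1=3>1, not a PF.
5^5 − 1296 = 3125 − 1296 = 1829

1829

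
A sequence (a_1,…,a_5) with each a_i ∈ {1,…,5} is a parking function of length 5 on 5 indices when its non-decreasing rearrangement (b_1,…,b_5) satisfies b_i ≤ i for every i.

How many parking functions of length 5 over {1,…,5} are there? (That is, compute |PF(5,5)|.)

Count = (6−5)·6^(5−1) = 1·1296 = 1296 [KW]
Check (5,4,3,1,1) → sorted (1,1,3,4,5): b_i ≤ i ∀i, a PF.

1296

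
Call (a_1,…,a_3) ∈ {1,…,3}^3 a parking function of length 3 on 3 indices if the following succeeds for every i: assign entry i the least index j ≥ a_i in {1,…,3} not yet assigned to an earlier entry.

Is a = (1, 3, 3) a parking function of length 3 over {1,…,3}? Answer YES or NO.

Order a: b = (1, 3, 3).
  b_1=1 ≤ 1
  b_2=3 > 2
  fails at i=2 ⇒ NO

NO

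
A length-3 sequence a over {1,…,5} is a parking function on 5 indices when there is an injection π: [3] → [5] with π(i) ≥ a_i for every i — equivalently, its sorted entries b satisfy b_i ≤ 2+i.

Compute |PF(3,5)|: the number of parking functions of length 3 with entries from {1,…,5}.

108

|PF| = (5+1−3)·(5+1)^{3−1} = 3·36 = 108
E.g. (4,4,2) → sorted (2,4,4): b_i ≤ 2+i ∀i, a PF.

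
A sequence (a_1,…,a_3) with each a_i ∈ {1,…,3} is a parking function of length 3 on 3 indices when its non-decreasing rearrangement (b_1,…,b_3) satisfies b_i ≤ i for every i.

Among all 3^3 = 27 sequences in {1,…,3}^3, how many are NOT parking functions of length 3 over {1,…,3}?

|PF| = (3+1−3)·(3+1)^{3−1} = 1 · 16 = 16 (Konheim–Weiss)
Example (2,2,3) → sorted (2,2,3): b_1=2>1, not a PF.
Total 27; non-PF = 27−16 = 11

11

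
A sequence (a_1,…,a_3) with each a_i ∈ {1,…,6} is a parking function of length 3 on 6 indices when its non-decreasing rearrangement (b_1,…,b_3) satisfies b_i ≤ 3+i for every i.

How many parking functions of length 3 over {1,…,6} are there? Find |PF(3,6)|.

#PF = 4·7^2 = 4·49 = 196 (Konheim–Weiss)
E.g. (2,3,6) → sorted (2,3,6): b_i ≤ 3+i ∀i, a PF.

196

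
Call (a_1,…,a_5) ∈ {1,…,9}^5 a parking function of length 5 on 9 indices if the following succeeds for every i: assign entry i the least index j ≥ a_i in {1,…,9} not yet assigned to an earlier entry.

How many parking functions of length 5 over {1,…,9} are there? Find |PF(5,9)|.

50000

|PF(5,9)| = (9−5+1)·(9+1)^(5−1) = 5×10000 = 50000 (Konheim–Weiss)
E.g. (2,2,1,9,5) → sorted (1,2,2,5,9): b_i ≤ 4+i ∀i, a PF.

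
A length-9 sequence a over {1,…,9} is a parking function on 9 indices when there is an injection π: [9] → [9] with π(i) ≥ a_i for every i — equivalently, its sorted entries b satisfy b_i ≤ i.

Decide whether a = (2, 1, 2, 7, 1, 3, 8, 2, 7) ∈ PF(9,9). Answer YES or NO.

YES

Order a: b = (1, 1, 2, 2, 2, 3, 7, 7, 8).
  b_1=1 ≤ 1
  b_2=1 ≤ 2
  b_3=2 ≤ 3
  b_4=2 ≤ 4
  b_5=2 ≤ 5
  b_6=3 ≤ 6
  b_7=7 ≤ 7
  b_8=7 ≤ 8
  b_9=8 ≤ 9
All bounds hold ⇒ YES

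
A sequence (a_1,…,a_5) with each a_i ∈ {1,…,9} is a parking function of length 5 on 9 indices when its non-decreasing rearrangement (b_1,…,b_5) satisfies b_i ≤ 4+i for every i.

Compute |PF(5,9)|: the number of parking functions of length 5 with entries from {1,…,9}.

50000

Count = (9+1−5)·(9+1)^{5−1} = 5·10000 = 50000 (Pollak)
Check (8,7,6,2,4) → sorted (2,4,6,7,8): b_i ≤ 4+i ∀i, a PF.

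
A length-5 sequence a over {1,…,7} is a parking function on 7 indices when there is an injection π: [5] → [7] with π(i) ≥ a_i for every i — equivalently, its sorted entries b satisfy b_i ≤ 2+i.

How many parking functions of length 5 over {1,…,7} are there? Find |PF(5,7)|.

12288

#PF = (7+1−5)·(7+1)^{5−1} = 3·4096 = 12288 (Konheim–Weiss)
E.g. (2,2,2,7,3) → sorted (2,2,2,3,7): b_i ≤ 2+i ∀i, a PF.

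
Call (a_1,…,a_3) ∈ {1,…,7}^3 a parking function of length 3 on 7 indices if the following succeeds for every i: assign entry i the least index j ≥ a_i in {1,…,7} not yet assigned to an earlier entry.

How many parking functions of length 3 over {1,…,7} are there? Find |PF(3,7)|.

320

|PF| = (7−3+1)·(7+1)^(3−1) = 5·64 = 320
Example (1,4,4) → sorted (1,4,4): b_i ≤ 4+i ∀i, a PF.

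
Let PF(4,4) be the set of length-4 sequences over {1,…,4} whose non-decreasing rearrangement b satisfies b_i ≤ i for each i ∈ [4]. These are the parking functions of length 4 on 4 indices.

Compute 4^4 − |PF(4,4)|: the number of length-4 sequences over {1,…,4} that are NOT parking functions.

131

#PF = (4+1−4)·(4+1)^{4−1} = 1×125 = 125 (Pollak)
Example (4,3,4,1) → sorted (1,3,4,4): b_2=3>2, not a PF.
So 256 − 125 = 131 fail.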